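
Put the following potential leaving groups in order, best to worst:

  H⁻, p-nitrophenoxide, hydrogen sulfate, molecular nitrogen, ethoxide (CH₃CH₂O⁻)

molecular nitrogen > hydrogen sulfate > p-nitrophenoxide > ethoxide (CH₃CH₂O⁻) > H⁻

Rank by basicity of the departing species: weakest base leaves most easily.
molecular nitrogen: no meaningful conjugate acid; N₂ departs as an exceptionally stable neutral molecule
hydrogen sulfate: pKₐ(H₂SO₄) ≈ -3
p-nitrophenoxide: pKₐ(p-nitrophenol) ≈ 7.2 — nitro group delocalises the charge; the classic chromogenic LG
ethoxide (CH₃CH₂O⁻): pKₐ(CH₃CH₂OH) ≈ 16 — strong base; alkoxides do not leave unassisted
H⁻: pKₐ(H₂) ≈ 36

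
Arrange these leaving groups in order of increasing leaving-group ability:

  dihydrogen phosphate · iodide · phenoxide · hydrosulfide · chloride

phenoxide < hydrosulfide < dihydrogen phosphate < chloride < iodide

iodide: pKₐ(HI) ≈ -10 — large, highly polarisable; very weak base
chloride: pKₐ(HCl) ≈ -7 — moderately weak base
dihydrogen phosphate: pKₐ(H₃PO₄) ≈ 2.1 — moderate base; biological leaving group after further activation
hydrosulfide: pKₐ(H₂S) ≈ 7
phenoxide: pKₐ(C₆H₅OH (phenol)) ≈ 10
The question asks for worst first, so the sequence is read in increasing leaving-group ability.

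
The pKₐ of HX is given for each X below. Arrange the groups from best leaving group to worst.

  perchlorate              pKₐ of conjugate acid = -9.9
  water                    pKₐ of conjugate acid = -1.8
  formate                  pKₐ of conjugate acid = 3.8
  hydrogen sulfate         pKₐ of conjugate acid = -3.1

Lower conjugate-acid pKₐ ⇒ weaker base ⇒ better leaving group.
Sorting by the given values: perchlorate (-9.9), hydrogen sulfate (-3.1), water (-1.8), formate (3.8).

perchlorate > hydrogen sulfate > water > formate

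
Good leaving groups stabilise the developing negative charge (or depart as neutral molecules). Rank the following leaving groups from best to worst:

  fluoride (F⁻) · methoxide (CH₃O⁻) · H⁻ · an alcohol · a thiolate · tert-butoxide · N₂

N₂: no meaningful conjugate acid; N₂ departs as an exceptionally stable neutral molecule
an alcohol: pKₐ(R'OH₂⁺) ≈ -2.4 — neutral; leaves from a protonated ether (an oxonium ion, R–O(H)R'⁺)
fluoride (F⁻): pKₐ(HF) ≈ 3.2 — small and strongly basic; the poor halide leaving group
a thiolate: pKₐ(RSH (a thiol)) ≈ 10.5
methoxide (CH₃O⁻): pKₐ(CH₃OH) ≈ 15.5
tert-butoxide: pKₐ(t-BuOH) ≈ 18 — bulky, strongly basic alkoxide
H⁻: pKₐ(H₂) ≈ 36 — extremely strong base; leaves only in special hydride-transfer contexts

N₂ > an alcohol > fluoride (F⁻) > a thiolate > methoxide (CH₃O⁻) > tert-butoxide > H⁻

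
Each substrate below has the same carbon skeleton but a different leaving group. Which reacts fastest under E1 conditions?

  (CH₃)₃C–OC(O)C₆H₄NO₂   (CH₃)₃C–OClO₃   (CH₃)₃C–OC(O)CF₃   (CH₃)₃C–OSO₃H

The skeletons are identical, so relative rate is governed entirely by leaving-group ability.
Leaving-group ability tracks the stability of the departed species; conjugate-acid pKₐ is the usual yardstick (lower pKₐ → better LG).
(CH₃)₃C–OClO₃ loses ClO₄⁻: pKₐ(HClO₄) ≈ -10
(CH₃)₃C–OSO₃H loses HSO₄⁻: pKₐ(H₂SO₄) ≈ -3
(CH₃)₃C–OC(O)CF₃ loses CF₃COO⁻: pKₐ(CF₃COOH) ≈ 0.2
(CH₃)₃C–OC(O)C₆H₄NO₂ loses p-O₂N–C₆H₄–COO⁻: pKₐ(p-nitrobenzoic acid) ≈ 3.4

(CH₃)₃C–OClO₃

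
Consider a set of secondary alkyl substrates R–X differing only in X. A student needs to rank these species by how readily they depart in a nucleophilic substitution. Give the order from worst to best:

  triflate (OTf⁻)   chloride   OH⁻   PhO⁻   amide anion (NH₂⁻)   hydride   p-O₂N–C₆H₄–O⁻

The more stable X⁻ (or X) is on its own — i.e. the weaker a base it is — the better a leaving group it makes.
triflate (OTf⁻): pKₐ(CF₃SO₃H (triflic acid)) ≈ -14 — charge spread over three oxygens and a CF₃ group; the premier leaving group in synthesis
chloride: pKₐ(HCl) ≈ -7 — moderately weak base
p-O₂N–C₆H₄–O⁻: pKₐ(p-nitrophenol) ≈ 7.2
PhO⁻: pKₐ(C₆H₅OH (phenol)) ≈ 10 — resonance into the ring helps, but still a poor LG
OH⁻: pKₐ(H₂O) ≈ 15.7 — strong base; essentially never leaves without prior activation
hydride: pKₐ(H₂) ≈ 36
amide anion (NH₂⁻): pKₐ(NH₃) ≈ 38 — extremely strong base; never a leaving group
Reversing gives the worst-to-best order requested.

amide anion (NH₂⁻) < hydride < OH⁻ < PhO⁻ < p-O₂N–C₆H₄–O⁻ < chloride < triflate (OTf⁻)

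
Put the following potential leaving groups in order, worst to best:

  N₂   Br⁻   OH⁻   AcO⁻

A good leaving group is a weak base: the lower the pKₐ of its conjugate acid, the more readily it departs.
N₂: no meaningful conjugate acid; N₂ departs as an exceptionally stable neutral molecule
Br⁻: pKₐ(HBr) ≈ -9 — weak base; good leaving group
AcO⁻: pKₐ(CH₃COOH) ≈ 4.8
OH⁻: pKₐ(H₂O) ≈ 15.7 — strong base; essentially never leaves without prior activation
Reversing gives the worst-to-best order requested.

OH⁻ < AcO⁻ < Br⁻ < N₂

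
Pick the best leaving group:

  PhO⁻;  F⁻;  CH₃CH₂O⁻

F⁻

Leaving-group ability tracks the stability of the departed species; conjugate-acid pKₐ is the usual yardstick (lower pKₐ → better LG).
F⁻: pKₐ(HF) ≈ 3.2
PhO⁻: pKₐ(C₆H₅OH (phenol)) ≈ 10
CH₃CH₂O⁻: pKₐ(CH₃CH₂OH) ≈ 16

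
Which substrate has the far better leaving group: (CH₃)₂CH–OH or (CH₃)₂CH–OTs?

From (CH₃)₂CH–OH the departing group would be OH⁻ (pKₐ(H₂O) ≈ 15.7). Strong base; essentially never leaves without prior activation.
From (CH₃)₂CH–OTs the leaving group is OTs⁻ (pKₐ(p-CH₃C₆H₄SO₃H (TsOH)) ≈ -2.8). Resonance-delocalised arenesulfonate.
(In practice (CH₃)₂CH–OTs is made from (CH₃)₂CH–OH by treatment with TsCl / pyridine, converting the hydroxyl into a tosylate.)

(CH₃)₂CH–OTs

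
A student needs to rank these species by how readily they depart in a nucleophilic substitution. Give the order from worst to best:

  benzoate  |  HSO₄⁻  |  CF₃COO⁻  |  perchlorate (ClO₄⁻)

benzoate < CF₃COO⁻ < HSO₄⁻ < perchlorate (ClO₄⁻)

Rank by basicity of the departing species: weakest base leaves most easily.
perchlorate (ClO₄⁻): pKₐ(HClO₄) ≈ -10 — extremely weak base; rarely used for safety reasons
HSO₄⁻: pKₐ(H₂SO₄) ≈ -3
CF₃COO⁻: pKₐ(CF₃COOH) ≈ 0.2 — strongly electron-withdrawing CF₃ stabilises the carboxylate
benzoate: pKₐ(C₆H₅COOH) ≈ 4.2
Reversing gives the worst-to-best order requested.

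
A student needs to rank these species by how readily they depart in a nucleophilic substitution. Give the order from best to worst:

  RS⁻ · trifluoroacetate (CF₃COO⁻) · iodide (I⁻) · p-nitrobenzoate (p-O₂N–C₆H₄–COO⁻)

iodide (I⁻): pKₐ(HI) ≈ -10
trifluoroacetate (CF₃COO⁻): pKₐ(CF₃COOH) ≈ 0.2
p-nitrobenzoate (p-O₂N–C₆H₄–COO⁻): pKₐ(p-nitrobenzoic acid) ≈ 3.4
RS⁻: pKₐ(RSH (a thiol)) ≈ 10.5

iodide (I⁻) > trifluoroacetate (CF₃COO⁻) > p-nitrobenzoate (p-O₂N–C₆H₄–COO⁻) > RS⁻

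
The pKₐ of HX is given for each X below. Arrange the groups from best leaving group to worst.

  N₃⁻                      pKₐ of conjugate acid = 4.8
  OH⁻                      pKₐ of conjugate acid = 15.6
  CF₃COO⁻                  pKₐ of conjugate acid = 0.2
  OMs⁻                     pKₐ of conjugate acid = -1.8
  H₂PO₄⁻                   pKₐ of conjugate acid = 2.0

OMs⁻ > CF₃COO⁻ > H₂PO₄⁻ > N₃⁻ > OH⁻

Lower conjugate-acid pKₐ ⇒ weaker base ⇒ better leaving group.
Sorting by the given values: OMs⁻ (-1.8), CF₃COO⁻ (0.2), H₂PO₄⁻ (2.0), N₃⁻ (4.8), OH⁻ (15.6).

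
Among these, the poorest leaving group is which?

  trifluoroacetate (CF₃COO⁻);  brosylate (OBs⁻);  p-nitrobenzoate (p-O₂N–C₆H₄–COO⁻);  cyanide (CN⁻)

cyanide (CN⁻)

Rank by basicity of the departing species: weakest base leaves most easily.
brosylate (OBs⁻): pKₐ(p-BrC₆H₄SO₃H) ≈ -2.8
trifluoroacetate (CF₃COO⁻): pKₐ(CF₃COOH) ≈ 0.2
p-nitrobenzoate (p-O₂N–C₆H₄–COO⁻): pKₐ(p-nitrobenzoic acid) ≈ 3.4
cyanide (CN⁻): pKₐ(HCN) ≈ 9.2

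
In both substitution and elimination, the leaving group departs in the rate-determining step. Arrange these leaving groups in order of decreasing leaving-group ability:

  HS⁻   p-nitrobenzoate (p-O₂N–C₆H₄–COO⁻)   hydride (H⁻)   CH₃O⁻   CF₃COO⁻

CF₃COO⁻ > p-nitrobenzoate (p-O₂N–C₆H₄–COO⁻) > HS⁻ > CH₃O⁻ > hydride (H⁻)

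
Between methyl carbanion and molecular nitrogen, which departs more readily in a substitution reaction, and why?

molecular nitrogen

molecular nitrogen is the better leaving group.
N₂ is the ultimate leaving group — it departs as an exceptionally stable neutral molecule, whereas methyl carbanion (pKₐ(CH₄) ≈ 48) is far more basic.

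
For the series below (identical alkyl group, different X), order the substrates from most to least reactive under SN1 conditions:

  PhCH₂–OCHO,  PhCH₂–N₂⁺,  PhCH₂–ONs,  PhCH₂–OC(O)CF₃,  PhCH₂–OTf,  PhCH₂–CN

PhCH₂–N₂⁺ > PhCH₂–OTf > PhCH₂–ONs > PhCH₂–OC(O)CF₃ > PhCH₂–OCHO > PhCH₂–CN

Identical carbon frameworks mean the comparison reduces to leaving-group quality.
The more stable X⁻ (or X) is on its own — i.e. the weaker a base it is — the better a leaving group it makes.
PhCH₂–N₂⁺ loses N₂: no meaningful conjugate acid; N₂ departs as an exceptionally stable neutral molecule
PhCH₂–OTf loses OTf⁻: pKₐ(CF₃SO₃H (triflic acid)) ≈ -14
PhCH₂–ONs loses ONs⁻: pKₐ(p-O₂NC₆H₄SO₃H) ≈ -3.5
PhCH₂–OC(O)CF₃ loses CF₃COO⁻: pKₐ(CF₃COOH) ≈ 0.2
PhCH₂–OCHO loses HCOO⁻: pKₐ(HCOOH) ≈ 3.8
PhCH₂–CN loses CN⁻: pKₐ(HCN) ≈ 9.2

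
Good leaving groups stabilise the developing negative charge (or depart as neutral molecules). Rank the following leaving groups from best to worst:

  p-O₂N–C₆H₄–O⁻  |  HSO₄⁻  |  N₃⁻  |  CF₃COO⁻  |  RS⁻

HSO₄⁻: pKₐ(H₂SO₄) ≈ -3 — conjugate base of a strong mineral acid
CF₃COO⁻: pKₐ(CF₃COOH) ≈ 0.2 — strongly electron-withdrawing CF₃ stabilises the carboxylate
N₃⁻: pKₐ(HN₃) ≈ 4.7
p-O₂N–C₆H₄–O⁻: pKₐ(p-nitrophenol) ≈ 7.2 — nitro group delocalises the charge; the classic chromogenic LG
RS⁻: pKₐ(RSH (a thiol)) ≈ 10.5 — moderately basic; rarely leaves without activation

HSO₄⁻ > CF₃COO⁻ > N₃⁻ > p-O₂N–C₆H₄–O⁻ > RS⁻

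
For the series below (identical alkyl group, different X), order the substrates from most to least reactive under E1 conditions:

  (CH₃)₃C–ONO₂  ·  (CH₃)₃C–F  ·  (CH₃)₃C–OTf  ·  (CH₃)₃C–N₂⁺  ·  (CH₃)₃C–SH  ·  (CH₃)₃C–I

With the same alkyl group throughout, only the leaving group differentiates the rates.
The more stable X⁻ (or X) is on its own — i.e. the weaker a base it is — the better a leaving group it makes.
(CH₃)₃C–N₂⁺ loses N₂: no meaningful conjugate acid; N₂ departs as an exceptionally stable neutral molecule
(CH₃)₃C–OTf loses OTf⁻: pKₐ(CF₃SO₃H (triflic acid)) ≈ -14
(CH₃)₃C–I loses I⁻: pKₐ(HI) ≈ -10
(CH₃)₃C–ONO₂ loses NO₃⁻: pKₐ(HNO₃) ≈ -1.3
(CH₃)₃C–F loses F⁻: pKₐ(HF) ≈ 3.2
(CH₃)₃C–SH loses HS⁻: pKₐ(H₂S) ≈ 7

(CH₃)₃C–N₂⁺ > (CH₃)₃C–OTf > (CH₃)₃C–I > (CH₃)₃C–ONO₂ > (CH₃)₃C–F > (CH₃)₃C–SH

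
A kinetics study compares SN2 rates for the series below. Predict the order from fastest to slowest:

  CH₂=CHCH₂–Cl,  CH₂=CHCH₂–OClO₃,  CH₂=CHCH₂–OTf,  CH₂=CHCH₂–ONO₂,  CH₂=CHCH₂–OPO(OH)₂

CH₂=CHCH₂–OTf > CH₂=CHCH₂–OClO₃ > CH₂=CHCH₂–Cl > CH₂=CHCH₂–ONO₂ > CH₂=CHCH₂–OPO(OH)₂

With the same alkyl group throughout, only the leaving group differentiates the rates.
A good leaving group is a weak base: the lower the pKₐ of its conjugate acid, the more readily it departs.
CH₂=CHCH₂–OTf loses OTf⁻: pKₐ(CF₃SO₃H (triflic acid)) ≈ -14
CH₂=CHCH₂–OClO₃ loses ClO₄⁻: pKₐ(HClO₄) ≈ -10
CH₂=CHCH₂–Cl loses Cl⁻: pKₐ(HCl) ≈ -7
CH₂=CHCH₂–ONO₂ loses NO₃⁻: pKₐ(HNO₃) ≈ -1.3
CH₂=CHCH₂–OPO(OH)₂ loses H₂PO₄⁻: pKₐ(H₃PO₄) ≈ 2.1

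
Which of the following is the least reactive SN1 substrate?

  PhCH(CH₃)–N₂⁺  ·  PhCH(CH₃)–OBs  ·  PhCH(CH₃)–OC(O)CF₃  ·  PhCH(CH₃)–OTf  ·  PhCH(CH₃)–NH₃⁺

PhCH(CH₃)–NH₃⁺

Identical carbon frameworks mean the comparison reduces to leaving-group quality.
A good leaving group is a weak base: the lower the pKₐ of its conjugate acid, the more readily it departs.
PhCH(CH₃)–N₂⁺ loses N₂: no meaningful conjugate acid; N₂ departs as an exceptionally stable neutral molecule
PhCH(CH₃)–OTf loses OTf⁻: pKₐ(CF₃SO₃H (triflic acid)) ≈ -14
PhCH(CH₃)–OBs loses OBs⁻: pKₐ(p-BrC₆H₄SO₃H) ≈ -2.8
PhCH(CH₃)–OC(O)CF₃ loses CF₃COO⁻: pKₐ(CF₃COOH) ≈ 0.2
PhCH(CH₃)–NH₃⁺ loses NH₃: pKₐ(NH₄⁺) ≈ 9.2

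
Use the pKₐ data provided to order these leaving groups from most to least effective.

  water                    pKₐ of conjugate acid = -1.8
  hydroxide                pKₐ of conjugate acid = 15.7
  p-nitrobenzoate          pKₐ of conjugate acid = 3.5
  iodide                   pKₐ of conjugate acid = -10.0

iodide > water > p-nitrobenzoate > hydroxide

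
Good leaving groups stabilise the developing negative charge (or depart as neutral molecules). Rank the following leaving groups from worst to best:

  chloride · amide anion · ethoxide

A good leaving group is a weak base: the lower the pKₐ of its conjugate acid, the more readily it departs.
chloride: pKₐ(HCl) ≈ -7
ethoxide: pKₐ(CH₃CH₂OH) ≈ 16
amide anion: pKₐ(NH₃) ≈ 38
The question asks for worst first, so the sequence is read in increasing leaving-group ability.

amide anion < ethoxide < chloride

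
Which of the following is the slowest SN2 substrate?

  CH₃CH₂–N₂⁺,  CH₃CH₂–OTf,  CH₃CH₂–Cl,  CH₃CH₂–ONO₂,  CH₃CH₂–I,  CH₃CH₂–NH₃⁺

CH₃CH₂–NH₃⁺

Identical carbon frameworks mean the comparison reduces to leaving-group quality.
A good leaving group is a weak base: the lower the pKₐ of its conjugate acid, the more readily it departs.
CH₃CH₂–N₂⁺ loses N₂: no meaningful conjugate acid; N₂ departs as an exceptionally stable neutral molecule
CH₃CH₂–OTf loses OTf⁻: pKₐ(CF₃SO₃H (triflic acid)) ≈ -14
CH₃CH₂–I loses I⁻: pKₐ(HI) ≈ -10
CH₃CH₂–Cl loses Cl⁻: pKₐ(HCl) ≈ -7
CH₃CH₂–ONO₂ loses NO₃⁻: pKₐ(HNO₃) ≈ -1.3
CH₃CH₂–NH₃⁺ loses NH₃: pKₐ(NH₄⁺) ≈ 9.2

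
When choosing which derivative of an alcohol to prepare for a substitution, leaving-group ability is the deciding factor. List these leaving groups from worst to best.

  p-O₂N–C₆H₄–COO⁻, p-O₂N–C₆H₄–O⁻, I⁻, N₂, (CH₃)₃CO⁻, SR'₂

(CH₃)₃CO⁻ < p-O₂N–C₆H₄–O⁻ < p-O₂N–C₆H₄–COO⁻ < SR'₂ < I⁻ < N₂

The more stable X⁻ (or X) is on its own — i.e. the weaker a base it is — the better a leaving group it makes.
N₂: no meaningful conjugate acid; N₂ departs as an exceptionally stable neutral molecule
I⁻: pKₐ(HI) ≈ -10
SR'₂: pKₐ(R'₂SH⁺) ≈ -7 — neutral; leaves from a sulfonium salt (R–SR'₂⁺)
p-O₂N–C₆H₄–COO⁻: pKₐ(p-nitrobenzoic acid) ≈ 3.4 — electron-withdrawing nitro group stabilises the carboxylate
p-O₂N–C₆H₄–O⁻: pKₐ(p-nitrophenol) ≈ 7.2
(CH₃)₃CO⁻: pKₐ(t-BuOH) ≈ 18
Reversing gives the worst-to-best order requested.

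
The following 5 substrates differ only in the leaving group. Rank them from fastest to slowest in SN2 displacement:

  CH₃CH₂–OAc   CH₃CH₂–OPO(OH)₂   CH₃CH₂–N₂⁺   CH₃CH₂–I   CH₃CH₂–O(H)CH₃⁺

Same R in every case — rank the leaving groups.
The more stable X⁻ (or X) is on its own — i.e. the weaker a base it is — the better a leaving group it makes.
CH₃CH₂–N₂⁺ loses N₂: no meaningful conjugate acid; N₂ departs as an exceptionally stable neutral molecule
CH₃CH₂–I loses I⁻: pKₐ(HI) ≈ -10
CH₃CH₂–O(H)CH₃⁺ loses R'OH: pKₐ(R'OH₂⁺) ≈ -2.4
CH₃CH₂–OPO(OH)₂ loses H₂PO₄⁻: pKₐ(H₃PO₄) ≈ 2.1
CH₃CH₂–OAc loses AcO⁻: pKₐ(CH₃COOH) ≈ 4.8

CH₃CH₂–N₂⁺ > CH₃CH₂–I > CH₃CH₂–O(H)CH₃⁺ > CH₃CH₂–OPO(OH)₂ > CH₃CH₂–OAc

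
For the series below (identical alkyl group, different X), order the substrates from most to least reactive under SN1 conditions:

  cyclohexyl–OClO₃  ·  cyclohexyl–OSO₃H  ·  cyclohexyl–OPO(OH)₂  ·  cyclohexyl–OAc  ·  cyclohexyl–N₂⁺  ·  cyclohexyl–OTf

With the same alkyl group throughout, only the leaving group differentiates the rates.
A good leaving group is a weak base: the lower the pKₐ of its conjugate acid, the more readily it departs.
cyclohexyl–N₂⁺ loses N₂: no meaningful conjugate acid; N₂ departs as an exceptionally stable neutral molecule
cyclohexyl–OTf loses OTf⁻: pKₐ(CF₃SO₃H (triflic acid)) ≈ -14
cyclohexyl–OClO₃ loses ClO₄⁻: pKₐ(HClO₄) ≈ -10
cyclohexyl–OSO₃H loses HSO₄⁻: pKₐ(H₂SO₄) ≈ -3
cyclohexyl–OPO(OH)₂ loses H₂PO₄⁻: pKₐ(H₃PO₄) ≈ 2.1
cyclohexyl–OAc loses AcO⁻: pKₐ(CH₃COOH) ≈ 4.8

cyclohexyl–N₂⁺ > cyclohexyl–OTf > cyclohexyl–OClO₃ > cyclohexyl–OSO₃H > cyclohexyl–OPO(OH)₂ > cyclohexyl–OAc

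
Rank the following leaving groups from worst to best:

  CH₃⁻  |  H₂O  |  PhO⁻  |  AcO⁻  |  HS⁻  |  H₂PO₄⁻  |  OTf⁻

Leaving-group ability tracks the stability of the departed species; conjugate-acid pKₐ is the usual yardstick (lower pKₐ → better LG).
OTf⁻: pKₐ(CF₃SO₃H (triflic acid)) ≈ -14
H₂O: pKₐ(H₃O⁺) ≈ -1.7
H₂PO₄⁻: pKₐ(H₃PO₄) ≈ 2.1
AcO⁻: pKₐ(CH₃COOH) ≈ 4.8
HS⁻: pKₐ(H₂S) ≈ 7
PhO⁻: pKₐ(C₆H₅OH (phenol)) ≈ 10
CH₃⁻: pKₐ(CH₄) ≈ 48
The question asks for worst first, so the sequence is read in increasing leaving-group ability.

CH₃⁻ < PhO⁻ < HS⁻ < AcO⁻ < H₂PO₄⁻ < H₂O < OTf⁻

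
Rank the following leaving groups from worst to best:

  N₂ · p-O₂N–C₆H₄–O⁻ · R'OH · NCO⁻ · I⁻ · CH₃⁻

CH₃⁻ < p-O₂N–C₆H₄–O⁻ < NCO⁻ < R'OH < I⁻ < N₂

The more stable X⁻ (or X) is on its own — i.e. the weaker a base it is — the better a leaving group it makes.
N₂: no meaningful conjugate acid; N₂ departs as an exceptionally stable neutral molecule
I⁻: pKₐ(HI) ≈ -10 — large, highly polarisable; very weak base
R'OH: pKₐ(R'OH₂⁺) ≈ -2.4
NCO⁻: pKₐ(HOCN) ≈ 3.5
p-O₂N–C₆H₄–O⁻: pKₐ(p-nitrophenol) ≈ 7.2
CH₃⁻: pKₐ(CH₄) ≈ 48 — unstabilised carbanion; the worst conceivable leaving group
Reversing gives the worst-to-best order requested.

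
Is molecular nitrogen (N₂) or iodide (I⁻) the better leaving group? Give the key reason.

molecular nitrogen (N₂) is the better leaving group.
N₂ is the ultimate leaving group — it departs as an exceptionally stable neutral molecule, whereas iodide (I⁻) (pKₐ(HI) ≈ -10) is far more basic.

molecular nitrogen (N₂)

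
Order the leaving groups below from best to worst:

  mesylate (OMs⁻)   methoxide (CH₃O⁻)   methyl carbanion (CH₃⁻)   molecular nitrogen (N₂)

molecular nitrogen (N₂) > mesylate (OMs⁻) > methoxide (CH₃O⁻) > methyl carbanion (CH₃⁻)

molecular nitrogen (N₂): no meaningful conjugate acid; N₂ departs as an exceptionally stable neutral molecule
mesylate (OMs⁻): pKₐ(CH₃SO₃H (MsOH)) ≈ -1.9
methoxide (CH₃O⁻): pKₐ(CH₃OH) ≈ 15.5
methyl carbanion (CH₃⁻): pKₐ(CH₄) ≈ 48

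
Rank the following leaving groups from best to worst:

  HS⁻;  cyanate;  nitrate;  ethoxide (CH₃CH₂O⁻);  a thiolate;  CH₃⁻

Rank by basicity of the departing species: weakest base leaves most easily.
nitrate: pKₐ(HNO₃) ≈ -1.3
cyanate: pKₐ(HOCN) ≈ 3.5
HS⁻: pKₐ(H₂S) ≈ 7
a thiolate: pKₐ(RSH (a thiol)) ≈ 10.5
ethoxide (CH₃CH₂O⁻): pKₐ(CH₃CH₂OH) ≈ 16
CH₃⁻: pKₐ(CH₄) ≈ 48

nitrate > cyanate > HS⁻ > a thiolate > ethoxide (CH₃CH₂O⁻) > CH₃⁻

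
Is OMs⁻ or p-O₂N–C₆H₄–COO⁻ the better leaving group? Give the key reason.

OMs⁻ is the better leaving group.
pKₐ(CH₃SO₃H (MsOH)) ≈ -1.9 versus pKₐ(p-nitrobenzoic acid) ≈ 3.4: OMs⁻ is the much weaker base.
Resonance-delocalised alkanesulfonate.

OMs⁻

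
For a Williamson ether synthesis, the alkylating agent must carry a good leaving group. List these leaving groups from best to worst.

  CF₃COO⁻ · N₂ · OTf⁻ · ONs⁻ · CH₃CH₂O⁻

N₂ > OTf⁻ > ONs⁻ > CF₃COO⁻ > CH₃CH₂O⁻

The more stable X⁻ (or X) is on its own — i.e. the weaker a base it is — the better a leaving group it makes.
N₂: no meaningful conjugate acid; N₂ departs as an exceptionally stable neutral molecule
OTf⁻: pKₐ(CF₃SO₃H (triflic acid)) ≈ -14
ONs⁻: pKₐ(p-O₂NC₆H₄SO₃H) ≈ -3.5
CF₃COO⁻: pKₐ(CF₃COOH) ≈ 0.2
CH₃CH₂O⁻: pKₐ(CH₃CH₂OH) ≈ 16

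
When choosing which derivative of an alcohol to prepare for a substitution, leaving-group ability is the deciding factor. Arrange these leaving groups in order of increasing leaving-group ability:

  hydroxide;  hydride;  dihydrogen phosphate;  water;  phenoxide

hydride < hydroxide < phenoxide < dihydrogen phosphate < water

water: pKₐ(H₃O⁺) ≈ -1.7
dihydrogen phosphate: pKₐ(H₃PO₄) ≈ 2.1
phenoxide: pKₐ(C₆H₅OH (phenol)) ≈ 10
hydroxide: pKₐ(H₂O) ≈ 15.7
hydride: pKₐ(H₂) ≈ 36
Listed from poorest to best leaving group as asked.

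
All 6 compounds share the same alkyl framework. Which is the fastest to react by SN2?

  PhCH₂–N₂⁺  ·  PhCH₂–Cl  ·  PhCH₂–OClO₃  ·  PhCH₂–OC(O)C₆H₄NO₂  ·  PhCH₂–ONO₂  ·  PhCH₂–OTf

Identical carbon frameworks mean the comparison reduces to leaving-group quality.
The more stable X⁻ (or X) is on its own — i.e. the weaker a base it is — the better a leaving group it makes.
PhCH₂–N₂⁺ loses N₂: no meaningful conjugate acid; N₂ departs as an exceptionally stable neutral molecule
PhCH₂–OTf loses OTf⁻: pKₐ(CF₃SO₃H (triflic acid)) ≈ -14
PhCH₂–OClO₃ loses ClO₄⁻: pKₐ(HClO₄) ≈ -10
PhCH₂–Cl loses Cl⁻: pKₐ(HCl) ≈ -7
PhCH₂–ONO₂ loses NO₃⁻: pKₐ(HNO₃) ≈ -1.3
PhCH₂–OC(O)C₆H₄NO₂ loses p-O₂N–C₆H₄–COO⁻: pKₐ(p-nitrobenzoic acid) ≈ 3.4

PhCH₂–N₂⁺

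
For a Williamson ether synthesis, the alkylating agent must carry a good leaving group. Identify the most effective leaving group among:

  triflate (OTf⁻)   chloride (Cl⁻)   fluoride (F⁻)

Rank by basicity of the departing species: weakest base leaves most easily.
triflate (OTf⁻): pKₐ(CF₃SO₃H (triflic acid)) ≈ -14
chloride (Cl⁻): pKₐ(HCl) ≈ -7
fluoride (F⁻): pKₐ(HF) ≈ 3.2

triflate (OTf⁻)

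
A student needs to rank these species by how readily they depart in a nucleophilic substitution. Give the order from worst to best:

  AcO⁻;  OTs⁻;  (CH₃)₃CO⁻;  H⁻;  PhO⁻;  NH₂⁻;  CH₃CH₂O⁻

OTs⁻: pKₐ(p-CH₃C₆H₄SO₃H (TsOH)) ≈ -2.8
AcO⁻: pKₐ(CH₃COOH) ≈ 4.8
PhO⁻: pKₐ(C₆H₅OH (phenol)) ≈ 10 — resonance into the ring helps, but still a poor LG
CH₃CH₂O⁻: pKₐ(CH₃CH₂OH) ≈ 16
(CH₃)₃CO⁻: pKₐ(t-BuOH) ≈ 18
H⁻: pKₐ(H₂) ≈ 36 — extremely strong base; leaves only in special hydride-transfer contexts
NH₂⁻: pKₐ(NH₃) ≈ 38 — extremely strong base; never a leaving group
Listed from poorest to best leaving group as asked.

NH₂⁻ < H⁻ < (CH₃)₃CO⁻ < CH₃CH₂O⁻ < PhO⁻ < AcO⁻ < OTs⁻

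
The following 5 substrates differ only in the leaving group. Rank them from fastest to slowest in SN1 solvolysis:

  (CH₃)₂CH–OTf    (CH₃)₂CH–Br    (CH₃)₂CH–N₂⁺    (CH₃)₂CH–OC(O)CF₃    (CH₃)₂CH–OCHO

Identical carbon frameworks mean the comparison reduces to leaving-group quality.
The more stable X⁻ (or X) is on its own — i.e. the weaker a base it is — the better a leaving group it makes.
(CH₃)₂CH–N₂⁺ loses N₂: no meaningful conjugate acid; N₂ departs as an exceptionally stable neutral molecule
(CH₃)₂CH–OTf loses OTf⁻: pKₐ(CF₃SO₃H (triflic acid)) ≈ -14
(CH₃)₂CH–Br loses Br⁻: pKₐ(HBr) ≈ -9
(CH₃)₂CH–OC(O)CF₃ loses CF₃COO⁻: pKₐ(CF₃COOH) ≈ 0.2
(CH₃)₂CH–OCHO loses HCOO⁻: pKₐ(HCOOH) ≈ 3.8

(CH₃)₂CH–N₂⁺ > (CH₃)₂CH–OTf > (CH₃)₂CH–Br > (CH₃)₂CH–OC(O)CF₃ > (CH₃)₂CH–OCHO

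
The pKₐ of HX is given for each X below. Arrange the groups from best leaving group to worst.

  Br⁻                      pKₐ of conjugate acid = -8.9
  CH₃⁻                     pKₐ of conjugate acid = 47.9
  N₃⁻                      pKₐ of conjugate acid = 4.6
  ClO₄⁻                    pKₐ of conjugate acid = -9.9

Lower conjugate-acid pKₐ ⇒ weaker base ⇒ better leaving group.
Sorting by the given values: ClO₄⁻ (-9.9), Br⁻ (-8.9), N₃⁻ (4.6), CH₃⁻ (47.9).

ClO₄⁻ > Br⁻ > N₃⁻ > CH₃⁻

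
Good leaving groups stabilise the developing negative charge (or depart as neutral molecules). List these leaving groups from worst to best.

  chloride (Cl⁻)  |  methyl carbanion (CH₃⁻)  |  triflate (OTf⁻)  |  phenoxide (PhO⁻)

The more stable X⁻ (or X) is on its own — i.e. the weaker a base it is — the better a leaving group it makes.
triflate (OTf⁻): pKₐ(CF₃SO₃H (triflic acid)) ≈ -14
chloride (Cl⁻): pKₐ(HCl) ≈ -7 — moderately weak base
phenoxide (PhO⁻): pKₐ(C₆H₅OH (phenol)) ≈ 10 — resonance into the ring helps, but still a poor LG
methyl carbanion (CH₃⁻): pKₐ(CH₄) ≈ 48 — unstabilised carbanion; the worst conceivable leaving group
Reversing gives the worst-to-best order requested.

methyl carbanion (CH₃⁻) < phenoxide (PhO⁻) < chloride (Cl⁻) < triflate (OTf⁻)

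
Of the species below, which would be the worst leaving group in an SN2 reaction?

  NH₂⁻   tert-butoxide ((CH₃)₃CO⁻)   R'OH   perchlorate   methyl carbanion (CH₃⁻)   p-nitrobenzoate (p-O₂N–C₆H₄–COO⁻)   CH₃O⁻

methyl carbanion (CH₃⁻)

A good leaving group is a weak base: the lower the pKₐ of its conjugate acid, the more readily it departs.
perchlorate: pKₐ(HClO₄) ≈ -10
R'OH: pKₐ(R'OH₂⁺) ≈ -2.4
p-nitrobenzoate (p-O₂N–C₆H₄–COO⁻): pKₐ(p-nitrobenzoic acid) ≈ 3.4
CH₃O⁻: pKₐ(CH₃OH) ≈ 15.5
tert-butoxide ((CH₃)₃CO⁻): pKₐ(t-BuOH) ≈ 18
NH₂⁻: pKₐ(NH₃) ≈ 38
methyl carbanion (CH₃⁻): pKₐ(CH₄) ≈ 48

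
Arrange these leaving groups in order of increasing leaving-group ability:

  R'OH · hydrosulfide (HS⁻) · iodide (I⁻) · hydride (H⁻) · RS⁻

hydride (H⁻) < RS⁻ < hydrosulfide (HS⁻) < R'OH < iodide (I⁻)

The more stable X⁻ (or X) is on its own — i.e. the weaker a base it is — the better a leaving group it makes.
iodide (I⁻): pKₐ(HI) ≈ -10
R'OH: pKₐ(R'OH₂⁺) ≈ -2.4
hydrosulfide (HS⁻): pKₐ(H₂S) ≈ 7
RS⁻: pKₐ(RSH (a thiol)) ≈ 10.5
hydride (H⁻): pKₐ(H₂) ≈ 36
The question asks for worst first, so the sequence is read in increasing leaving-group ability.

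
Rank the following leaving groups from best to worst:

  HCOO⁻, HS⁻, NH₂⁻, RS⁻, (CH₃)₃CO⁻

HCOO⁻ > HS⁻ > RS⁻ > (CH₃)₃CO⁻ > NH₂⁻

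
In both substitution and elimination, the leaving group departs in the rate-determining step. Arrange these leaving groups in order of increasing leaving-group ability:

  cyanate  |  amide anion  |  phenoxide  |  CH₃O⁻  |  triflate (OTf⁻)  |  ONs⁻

amide anion < CH₃O⁻ < phenoxide < cyanate < ONs⁻ < triflate (OTf⁻)

A good leaving group is a weak base: the lower the pKₐ of its conjugate acid, the more readily it departs.
triflate (OTf⁻): pKₐ(CF₃SO₃H (triflic acid)) ≈ -14 — charge spread over three oxygens and a CF₃ group; the premier leaving group in synthesis
ONs⁻: pKₐ(p-O₂NC₆H₄SO₃H) ≈ -3.5 — p-nitro group further stabilises the sulfonate
cyanate: pKₐ(HOCN) ≈ 3.5
phenoxide: pKₐ(C₆H₅OH (phenol)) ≈ 10 — resonance into the ring helps, but still a poor LG
CH₃O⁻: pKₐ(CH₃OH) ≈ 15.5
amide anion: pKₐ(NH₃) ≈ 38 — extremely strong base; never a leaving group
The question asks for worst first, so the sequence is read in increasing leaving-group ability.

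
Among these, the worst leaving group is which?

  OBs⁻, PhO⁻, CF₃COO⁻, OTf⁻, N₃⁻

PhO⁻

Rank by basicity of the departing species: weakest base leaves most easily.
OTf⁻: pKₐ(CF₃SO₃H (triflic acid)) ≈ -14
OBs⁻: pKₐ(p-BrC₆H₄SO₃H) ≈ -2.8
CF₃COO⁻: pKₐ(CF₃COOH) ≈ 0.2
N₃⁻: pKₐ(HN₃) ≈ 4.7
PhO⁻: pKₐ(C₆H₅OH (phenol)) ≈ 10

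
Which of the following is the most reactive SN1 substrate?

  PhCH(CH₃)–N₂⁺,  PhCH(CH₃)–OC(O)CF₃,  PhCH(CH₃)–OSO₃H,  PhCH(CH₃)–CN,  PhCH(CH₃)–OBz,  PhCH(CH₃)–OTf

Same R in every case — rank the leaving groups.
A good leaving group is a weak base: the lower the pKₐ of its conjugate acid, the more readily it departs.
PhCH(CH₃)–N₂⁺ loses N₂: no meaningful conjugate acid; N₂ departs as an exceptionally stable neutral molecule
PhCH(CH₃)–OTf loses OTf⁻: pKₐ(CF₃SO₃H (triflic acid)) ≈ -14
PhCH(CH₃)–OSO₃H loses HSO₄⁻: pKₐ(H₂SO₄) ≈ -3
PhCH(CH₃)–OC(O)CF₃ loses CF₃COO⁻: pKₐ(CF₃COOH) ≈ 0.2
PhCH(CH₃)–OBz loses PhCOO⁻: pKₐ(C₆H₅COOH) ≈ 4.2
PhCH(CH₃)–CN loses CN⁻: pKₐ(HCN) ≈ 9.2

PhCH(CH₃)–N₂⁺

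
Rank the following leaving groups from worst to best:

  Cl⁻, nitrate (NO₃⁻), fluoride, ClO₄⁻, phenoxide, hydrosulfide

Rank by basicity of the departing species: weakest base leaves most easily.
ClO₄⁻: pKₐ(HClO₄) ≈ -10
Cl⁻: pKₐ(HCl) ≈ -7
nitrate (NO₃⁻): pKₐ(HNO₃) ≈ -1.3
fluoride: pKₐ(HF) ≈ 3.2
hydrosulfide: pKₐ(H₂S) ≈ 7
phenoxide: pKₐ(C₆H₅OH (phenol)) ≈ 10
Listed from poorest to best leaving group as asked.

phenoxide < hydrosulfide < fluoride < nitrate (NO₃⁻) < Cl⁻ < ClO₄⁻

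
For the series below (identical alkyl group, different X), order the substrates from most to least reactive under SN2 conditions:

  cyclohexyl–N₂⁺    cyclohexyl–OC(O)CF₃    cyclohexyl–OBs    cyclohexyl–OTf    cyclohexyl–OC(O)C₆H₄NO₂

With the same alkyl group throughout, only the leaving group differentiates the rates.
Rank by basicity of the departing species: weakest base leaves most easily.
cyclohexyl–N₂⁺ loses N₂: no meaningful conjugate acid; N₂ departs as an exceptionally stable neutral molecule
cyclohexyl–OTf loses OTf⁻: pKₐ(CF₃SO₃H (triflic acid)) ≈ -14
cyclohexyl–OBs loses OBs⁻: pKₐ(p-BrC₆H₄SO₃H) ≈ -2.8
cyclohexyl–OC(O)CF₃ loses CF₃COO⁻: pKₐ(CF₃COOH) ≈ 0.2
cyclohexyl–OC(O)C₆H₄NO₂ loses p-O₂N–C₆H₄–COO⁻: pKₐ(p-nitrobenzoic acid) ≈ 3.4

cyclohexyl–N₂⁺ > cyclohexyl–OTf > cyclohexyl–OBs > cyclohexyl–OC(O)CF₃ > cyclohexyl–OC(O)C₆H₄NO₂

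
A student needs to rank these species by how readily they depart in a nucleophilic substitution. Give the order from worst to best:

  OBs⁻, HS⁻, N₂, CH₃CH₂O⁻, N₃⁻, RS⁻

CH₃CH₂O⁻ < RS⁻ < HS⁻ < N₃⁻ < OBs⁻ < N₂

Rank by basicity of the departing species: weakest base leaves most easily.
N₂: no meaningful conjugate acid; N₂ departs as an exceptionally stable neutral molecule
OBs⁻: pKₐ(p-BrC₆H₄SO₃H) ≈ -2.8
N₃⁻: pKₐ(HN₃) ≈ 4.7
HS⁻: pKₐ(H₂S) ≈ 7
RS⁻: pKₐ(RSH (a thiol)) ≈ 10.5 — moderately basic; rarely leaves without activation
CH₃CH₂O⁻: pKₐ(CH₃CH₂OH) ≈ 16 — strong base; alkoxides do not leave unassisted
Reversing gives the worst-to-best order requested.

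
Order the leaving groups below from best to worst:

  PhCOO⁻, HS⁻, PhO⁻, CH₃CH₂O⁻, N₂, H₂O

N₂ > H₂O > PhCOO⁻ > HS⁻ > PhO⁻ > CH₃CH₂O⁻

A good leaving group is a weak base: the lower the pKₐ of its conjugate acid, the more readily it departs.
N₂: no meaningful conjugate acid; N₂ departs as an exceptionally stable neutral molecule
H₂O: pKₐ(H₃O⁺) ≈ -1.7 — neutral; leaves from a protonated alcohol (R–OH₂⁺)
PhCOO⁻: pKₐ(C₆H₅COOH) ≈ 4.2 — aryl carboxylate
HS⁻: pKₐ(H₂S) ≈ 7
PhO⁻: pKₐ(C₆H₅OH (phenol)) ≈ 10
CH₃CH₂O⁻: pKₐ(CH₃CH₂OH) ≈ 16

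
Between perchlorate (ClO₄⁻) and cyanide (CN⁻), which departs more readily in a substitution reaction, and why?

perchlorate (ClO₄⁻) is the better leaving group.
pKₐ(HClO₄) ≈ -10 versus pKₐ(HCN) ≈ 9.2: perchlorate (ClO₄⁻) is the much weaker base.
Extremely weak base; rarely used for safety reasons.

perchlorate (ClO₄⁻)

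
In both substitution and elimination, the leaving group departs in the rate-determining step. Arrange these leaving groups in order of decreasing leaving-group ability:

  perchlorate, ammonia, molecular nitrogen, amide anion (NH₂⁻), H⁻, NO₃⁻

Leaving-group ability tracks the stability of the departed species; conjugate-acid pKₐ is the usual yardstick (lower pKₐ → better LG).
molecular nitrogen: no meaningful conjugate acid; N₂ departs as an exceptionally stable neutral molecule
perchlorate: pKₐ(HClO₄) ≈ -10 — extremely weak base; rarely used for safety reasons
NO₃⁻: pKₐ(HNO₃) ≈ -1.3
ammonia: pKₐ(NH₄⁺) ≈ 9.2 — neutral but moderately basic; leaves from R–NH₃⁺
H⁻: pKₐ(H₂) ≈ 36
amide anion (NH₂⁻): pKₐ(NH₃) ≈ 38 — extremely strong base; never a leaving group

molecular nitrogen > perchlorate > NO₃⁻ > ammonia > H⁻ > amide anion (NH₂⁻)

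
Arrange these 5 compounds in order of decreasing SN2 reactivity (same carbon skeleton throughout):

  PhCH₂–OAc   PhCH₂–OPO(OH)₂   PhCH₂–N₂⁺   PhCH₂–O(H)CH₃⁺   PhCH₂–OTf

PhCH₂–N₂⁺ > PhCH₂–OTf > PhCH₂–O(H)CH₃⁺ > PhCH₂–OPO(OH)₂ > PhCH₂–OAc

Identical carbon frameworks mean the comparison reduces to leaving-group quality.
Rank by basicity of the departing species: weakest base leaves most easily.
PhCH₂–N₂⁺ loses N₂: no meaningful conjugate acid; N₂ departs as an exceptionally stable neutral molecule
PhCH₂–OTf loses OTf⁻: pKₐ(CF₃SO₃H (triflic acid)) ≈ -14
PhCH₂–O(H)CH₃⁺ loses R'OH: pKₐ(R'OH₂⁺) ≈ -2.4
PhCH₂–OPO(OH)₂ loses H₂PO₄⁻: pKₐ(H₃PO₄) ≈ 2.1
PhCH₂–OAc loses AcO⁻: pKₐ(CH₃COOH) ≈ 4.8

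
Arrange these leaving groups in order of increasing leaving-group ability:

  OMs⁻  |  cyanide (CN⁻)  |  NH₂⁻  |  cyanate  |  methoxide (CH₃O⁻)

NH₂⁻ < methoxide (CH₃O⁻) < cyanide (CN⁻) < cyanate < OMs⁻

OMs⁻: pKₐ(CH₃SO₃H (MsOH)) ≈ -1.9
cyanate: pKₐ(HOCN) ≈ 3.5
cyanide (CN⁻): pKₐ(HCN) ≈ 9.2
methoxide (CH₃O⁻): pKₐ(CH₃OH) ≈ 15.5
NH₂⁻: pKₐ(NH₃) ≈ 38
The question asks for worst first, so the sequence is read in increasing leaving-group ability.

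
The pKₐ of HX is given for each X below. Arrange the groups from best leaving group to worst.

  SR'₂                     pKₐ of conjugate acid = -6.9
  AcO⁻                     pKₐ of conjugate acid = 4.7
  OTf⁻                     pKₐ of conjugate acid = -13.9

Lower conjugate-acid pKₐ ⇒ weaker base ⇒ better leaving group.
Sorting by the given values: OTf⁻ (-13.9), SR'₂ (-6.9), AcO⁻ (4.7).

OTf⁻ > SR'₂ > AcO⁻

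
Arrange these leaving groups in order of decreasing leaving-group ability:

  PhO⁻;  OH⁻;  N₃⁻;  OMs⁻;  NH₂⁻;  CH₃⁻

Rank by basicity of the departing species: weakest base leaves most easily.
OMs⁻: pKₐ(CH₃SO₃H (MsOH)) ≈ -1.9 — resonance-delocalised alkanesulfonate
N₃⁻: pKₐ(HN₃) ≈ 4.7 — linear, resonance-stabilised
PhO⁻: pKₐ(C₆H₅OH (phenol)) ≈ 10 — resonance into the ring helps, but still a poor LG
OH⁻: pKₐ(H₂O) ≈ 15.7
NH₂⁻: pKₐ(NH₃) ≈ 38
CH₃⁻: pKₐ(CH₄) ≈ 48 — unstabilised carbanion; the worst conceivable leaving group

OMs⁻ > N₃⁻ > PhO⁻ > OH⁻ > NH₂⁻ > CH₃⁻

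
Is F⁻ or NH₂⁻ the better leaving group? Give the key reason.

F⁻ is the better leaving group.
pKₐ(HF) ≈ 3.2 versus pKₐ(NH₃) ≈ 38: F⁻ is the much weaker base.
Small and strongly basic; the poor halide leaving group.

F⁻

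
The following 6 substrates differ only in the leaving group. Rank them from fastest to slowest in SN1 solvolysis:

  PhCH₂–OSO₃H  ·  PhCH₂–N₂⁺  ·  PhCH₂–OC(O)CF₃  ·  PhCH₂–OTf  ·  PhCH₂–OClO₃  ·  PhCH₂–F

PhCH₂–N₂⁺ > PhCH₂–OTf > PhCH₂–OClO₃ > PhCH₂–OSO₃H > PhCH₂–OC(O)CF₃ > PhCH₂–F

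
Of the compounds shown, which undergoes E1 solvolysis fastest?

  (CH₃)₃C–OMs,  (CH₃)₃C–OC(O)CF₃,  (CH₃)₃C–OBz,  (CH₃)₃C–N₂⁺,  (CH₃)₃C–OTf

Same R in every case — rank the leaving groups.
Leaving-group ability tracks the stability of the departed species; conjugate-acid pKₐ is the usual yardstick (lower pKₐ → better LG).
(CH₃)₃C–N₂⁺ loses N₂: no meaningful conjugate acid; N₂ departs as an exceptionally stable neutral molecule
(CH₃)₃C–OTf loses OTf⁻: pKₐ(CF₃SO₃H (triflic acid)) ≈ -14
(CH₃)₃C–OMs loses OMs⁻: pKₐ(CH₃SO₃H (MsOH)) ≈ -1.9
(CH₃)₃C–OC(O)CF₃ loses CF₃COO⁻: pKₐ(CF₃COOH) ≈ 0.2
(CH₃)₃C–OBz loses PhCOO⁻: pKₐ(C₆H₅COOH) ≈ 4.2

(CH₃)₃C–N₂⁺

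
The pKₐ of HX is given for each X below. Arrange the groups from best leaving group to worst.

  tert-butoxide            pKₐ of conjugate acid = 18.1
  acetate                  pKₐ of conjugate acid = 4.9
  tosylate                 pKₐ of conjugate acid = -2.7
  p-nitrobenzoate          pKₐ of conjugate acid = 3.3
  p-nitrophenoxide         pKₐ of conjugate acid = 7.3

Lower conjugate-acid pKₐ ⇒ weaker base ⇒ better leaving group.
Sorting by the given values: tosylate (-2.7), p-nitrobenzoate (3.3), acetate (4.9), p-nitrophenoxide (7.3), tert-butoxide (18.1).

tosylate > p-nitrobenzoate > acetate > p-nitrophenoxide > tert-butoxide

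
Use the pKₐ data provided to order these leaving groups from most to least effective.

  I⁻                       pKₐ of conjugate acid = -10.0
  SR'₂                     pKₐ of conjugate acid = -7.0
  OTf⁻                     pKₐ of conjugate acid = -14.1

OTf⁻ > I⁻ > SR'₂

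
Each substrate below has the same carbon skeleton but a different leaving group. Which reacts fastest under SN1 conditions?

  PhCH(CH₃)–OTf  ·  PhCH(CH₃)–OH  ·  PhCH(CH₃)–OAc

Identical carbon frameworks mean the comparison reduces to leaving-group quality.
Leaving-group ability tracks the stability of the departed species; conjugate-acid pKₐ is the usual yardstick (lower pKₐ → better LG).
PhCH(CH₃)–OTf loses OTf⁻: pKₐ(CF₃SO₃H (triflic acid)) ≈ -14
PhCH(CH₃)–OAc loses AcO⁻: pKₐ(CH₃COOH) ≈ 4.8
PhCH(CH₃)–OH loses OH⁻: pKₐ(H₂O) ≈ 15.7

PhCH(CH₃)–OTf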